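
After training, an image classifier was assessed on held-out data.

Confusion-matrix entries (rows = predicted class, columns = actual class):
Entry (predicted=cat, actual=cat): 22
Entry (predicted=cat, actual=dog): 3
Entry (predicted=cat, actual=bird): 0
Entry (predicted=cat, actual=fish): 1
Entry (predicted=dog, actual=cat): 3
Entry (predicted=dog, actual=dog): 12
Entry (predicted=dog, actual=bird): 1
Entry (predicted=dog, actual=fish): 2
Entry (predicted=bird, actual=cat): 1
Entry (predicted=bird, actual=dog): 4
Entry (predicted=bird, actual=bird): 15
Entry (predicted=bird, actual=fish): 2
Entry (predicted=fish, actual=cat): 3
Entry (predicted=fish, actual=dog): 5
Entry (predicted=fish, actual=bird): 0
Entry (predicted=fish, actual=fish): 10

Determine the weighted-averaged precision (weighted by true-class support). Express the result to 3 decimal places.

0.712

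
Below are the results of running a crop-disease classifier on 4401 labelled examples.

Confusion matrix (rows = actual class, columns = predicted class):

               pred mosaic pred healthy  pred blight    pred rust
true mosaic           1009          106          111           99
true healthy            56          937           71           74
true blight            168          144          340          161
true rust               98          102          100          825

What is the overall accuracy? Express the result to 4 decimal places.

Accuracy = trace / total = (1009+937+340+825=3111) / 4401 = 3111/4401 = 0.7069

0.7069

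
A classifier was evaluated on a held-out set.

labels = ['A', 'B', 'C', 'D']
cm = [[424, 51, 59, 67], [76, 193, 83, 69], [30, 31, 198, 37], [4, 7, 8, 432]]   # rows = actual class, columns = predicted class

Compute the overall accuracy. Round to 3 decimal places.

0.705

Accuracy = trace / total = (424+193+198+432=1247) / 1769 = 1247/1769 = 0.705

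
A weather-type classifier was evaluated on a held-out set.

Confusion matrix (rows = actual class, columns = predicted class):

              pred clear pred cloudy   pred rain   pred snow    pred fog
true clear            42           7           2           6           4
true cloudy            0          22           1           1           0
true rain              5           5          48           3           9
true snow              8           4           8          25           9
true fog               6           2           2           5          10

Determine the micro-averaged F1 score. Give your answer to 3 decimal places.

Micro-averaging pools counts across classes: ΣTP=147, ΣFP=87, ΣFN=87.
Micro-F1 score = 2·TP/(2·TP+FP+FN) on pooled counts = 0.628 (equals overall accuracy in single-label multiclass).

0.628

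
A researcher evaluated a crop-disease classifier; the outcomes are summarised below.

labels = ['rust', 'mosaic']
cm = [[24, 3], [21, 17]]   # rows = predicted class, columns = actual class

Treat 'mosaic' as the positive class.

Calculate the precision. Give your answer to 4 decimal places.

0.4474

Precision = TP/(TP+FP) = 17/(17+21) = 17/38 = 0.4474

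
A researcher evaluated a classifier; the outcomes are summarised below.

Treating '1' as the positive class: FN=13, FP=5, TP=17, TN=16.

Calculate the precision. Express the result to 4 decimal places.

0.7727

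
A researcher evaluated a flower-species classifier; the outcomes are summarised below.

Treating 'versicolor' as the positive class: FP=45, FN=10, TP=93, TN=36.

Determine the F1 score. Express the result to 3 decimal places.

Precision = TP/(TP+FP) = 93/138 = 0.6739
Recall = TP/(TP+FN) = 93/103 = 0.9029
F1 = 2·TP/(2·TP+FP+FN) = 186/241 = 0.772

0.772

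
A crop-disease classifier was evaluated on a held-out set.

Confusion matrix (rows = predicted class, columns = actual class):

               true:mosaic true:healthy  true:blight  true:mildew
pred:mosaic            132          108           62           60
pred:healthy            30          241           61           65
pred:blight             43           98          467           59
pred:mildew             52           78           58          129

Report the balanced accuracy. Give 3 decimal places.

0.526

Balanced accuracy = mean of per-class recall.
  mosaic: recall = 132/257 = 0.5136
  healthy: recall = 241/525 = 0.4590
  blight: recall = 467/648 = 0.7207
  mildew: recall = 129/313 = 0.4121
Mean = (0.5136 + 0.4590 + 0.7207 + 0.4121) / 4 = 0.526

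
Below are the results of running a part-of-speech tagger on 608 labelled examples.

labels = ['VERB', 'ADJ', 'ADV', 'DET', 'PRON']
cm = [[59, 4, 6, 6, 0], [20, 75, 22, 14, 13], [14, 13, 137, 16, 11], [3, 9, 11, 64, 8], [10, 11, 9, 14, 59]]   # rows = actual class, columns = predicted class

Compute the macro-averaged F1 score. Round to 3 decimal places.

Per-class F1 score (2·TP/(2·TP+FP+FN)):
  VERB: TP=59, FP=20+14+3+10=47, FN=4+6+6+0=16 → 118/181 = 0.6519
  ADJ: TP=75, FP=4+13+9+11=37, FN=20+22+14+13=69 → 150/256 = 0.5859
  ADV: TP=137, FP=6+22+11+9=48, FN=14+13+16+11=54 → 274/376 = 0.7287
  DET: TP=64, FP=6+14+16+14=50, FN=3+9+11+8=31 → 128/209 = 0.6124
  PRON: TP=59, FP=0+13+11+8=32, FN=10+11+9+14=44 → 118/194 = 0.6082
Macro-F1 score = mean = (0.6519 + 0.5859 + 0.7287 + 0.6124 + 0.6082) / 5 = 0.637

0.637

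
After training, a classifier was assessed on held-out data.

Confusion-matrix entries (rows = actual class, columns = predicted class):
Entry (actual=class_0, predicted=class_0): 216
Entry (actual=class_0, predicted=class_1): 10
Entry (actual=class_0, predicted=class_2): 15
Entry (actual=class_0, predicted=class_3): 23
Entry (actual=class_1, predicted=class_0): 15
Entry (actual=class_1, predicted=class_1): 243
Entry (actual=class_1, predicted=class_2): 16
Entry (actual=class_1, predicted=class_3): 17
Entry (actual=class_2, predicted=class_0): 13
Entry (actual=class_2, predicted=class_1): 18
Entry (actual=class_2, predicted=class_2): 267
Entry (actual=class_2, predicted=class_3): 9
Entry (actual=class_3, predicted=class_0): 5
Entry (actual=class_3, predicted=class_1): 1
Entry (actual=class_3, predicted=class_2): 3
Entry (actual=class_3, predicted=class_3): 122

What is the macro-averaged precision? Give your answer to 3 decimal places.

Per-class precision (TP/(TP+FP)):
  class_0: TP=216, FP=15+13+5=33 → 216/249 = 0.8675
  class_1: TP=243, FP=10+18+1=29 → 243/272 = 0.8934
  class_2: TP=267, FP=15+16+3=34 → 267/301 = 0.8870
  class_3: TP=122, FP=23+17+9=49 → 122/171 = 0.7135
Macro-precision = mean = (0.8675 + 0.8934 + 0.8870 + 0.7135) / 4 = 0.840

0.840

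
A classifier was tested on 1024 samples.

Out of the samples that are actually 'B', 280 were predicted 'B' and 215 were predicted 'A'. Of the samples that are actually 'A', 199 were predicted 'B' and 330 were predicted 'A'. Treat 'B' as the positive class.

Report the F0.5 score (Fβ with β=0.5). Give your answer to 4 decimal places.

Fβ = (1+β²)·TP / ((1+β²)·TP + β²·FN + FP), with β²=1/4
= 1.25·280 / (1.25·280 + 0.25·215 + 199) = 0.5807

0.5807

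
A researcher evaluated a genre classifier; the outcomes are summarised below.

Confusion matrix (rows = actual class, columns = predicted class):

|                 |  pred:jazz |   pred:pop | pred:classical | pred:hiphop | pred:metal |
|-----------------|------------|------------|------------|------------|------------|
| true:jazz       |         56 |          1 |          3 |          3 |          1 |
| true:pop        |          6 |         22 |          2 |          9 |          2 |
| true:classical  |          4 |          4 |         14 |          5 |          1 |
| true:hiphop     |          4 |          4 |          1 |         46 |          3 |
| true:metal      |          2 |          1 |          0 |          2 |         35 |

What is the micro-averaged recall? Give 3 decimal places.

0.749

Micro-averaging pools counts across classes: ΣTP=173, ΣFP=58, ΣFN=58.
Micro-recall = TP/(TP+FN) on pooled counts = 0.749 (equals overall accuracy in single-label multiclass).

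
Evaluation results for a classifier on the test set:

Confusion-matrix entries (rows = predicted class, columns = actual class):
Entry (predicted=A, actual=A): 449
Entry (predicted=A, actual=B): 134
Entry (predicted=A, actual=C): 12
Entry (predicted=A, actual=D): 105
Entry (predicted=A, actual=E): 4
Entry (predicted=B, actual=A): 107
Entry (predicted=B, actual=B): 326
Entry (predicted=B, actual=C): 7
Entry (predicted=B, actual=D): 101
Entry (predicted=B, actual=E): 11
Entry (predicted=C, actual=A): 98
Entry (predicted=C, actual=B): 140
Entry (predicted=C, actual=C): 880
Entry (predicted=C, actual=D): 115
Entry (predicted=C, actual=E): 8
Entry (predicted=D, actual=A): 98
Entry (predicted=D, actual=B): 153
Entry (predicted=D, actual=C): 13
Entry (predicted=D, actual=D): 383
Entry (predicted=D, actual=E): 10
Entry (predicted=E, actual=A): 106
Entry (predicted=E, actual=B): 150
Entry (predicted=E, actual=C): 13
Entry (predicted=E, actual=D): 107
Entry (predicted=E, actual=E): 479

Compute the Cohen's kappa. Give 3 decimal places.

0.535

Observed agreement pₒ = trace/N = 2517/4009 = 0.6278
Expected agreement pₑ = Σ (rowᵢ·colᵢ)/N² = (858·704 + 903·552 + 925·1241 + 811·657 + 512·855)/4009² = 0.2004
κ = (pₒ − pₑ)/(1 − pₑ) = (0.6278 − 0.2004)/(1 − 0.2004) = 0.535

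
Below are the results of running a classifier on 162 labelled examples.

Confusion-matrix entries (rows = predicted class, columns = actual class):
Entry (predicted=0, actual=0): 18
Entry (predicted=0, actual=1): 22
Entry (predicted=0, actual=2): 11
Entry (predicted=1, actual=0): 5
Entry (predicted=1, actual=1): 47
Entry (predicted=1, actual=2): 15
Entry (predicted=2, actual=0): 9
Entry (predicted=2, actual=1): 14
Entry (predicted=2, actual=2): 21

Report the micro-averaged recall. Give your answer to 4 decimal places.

0.5309

Micro-averaging pools counts across classes: ΣTP=86, ΣFP=76, ΣFN=76.
Micro-recall = TP/(TP+FN) on pooled counts = 0.5309 (equals overall accuracy in single-label multiclass).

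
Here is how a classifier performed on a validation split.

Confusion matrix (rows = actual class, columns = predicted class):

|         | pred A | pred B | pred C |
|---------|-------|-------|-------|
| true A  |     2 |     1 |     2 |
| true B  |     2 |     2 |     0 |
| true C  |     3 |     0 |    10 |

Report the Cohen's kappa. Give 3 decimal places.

Observed agreement pₒ = trace/N = 14/22 = 0.6364
Expected agreement pₑ = Σ (rowᵢ·colᵢ)/N² = (5·7 + 4·3 + 13·12)/22² = 0.4194
κ = (pₒ − pₑ)/(1 − pₑ) = (0.6364 − 0.4194)/(1 − 0.4194) = 0.374

0.374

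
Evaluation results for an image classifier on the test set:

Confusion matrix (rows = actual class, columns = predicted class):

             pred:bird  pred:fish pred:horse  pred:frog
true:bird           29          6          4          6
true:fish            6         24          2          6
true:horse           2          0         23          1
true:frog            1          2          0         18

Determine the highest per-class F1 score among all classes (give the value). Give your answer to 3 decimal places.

0.836

Per-class F1 score (2·TP/(2·TP+FP+FN)):
  bird: TP=29, FP=6+2+1=9, FN=6+4+6=16 → 58/83 = 0.6988
  fish: TP=24, FP=6+0+2=8, FN=6+2+6=14 → 48/70 = 0.6857
  horse: TP=23, FP=4+2+0=6, FN=2+0+1=3 → 46/55 = 0.8364
  frog: TP=18, FP=6+6+1=13, FN=1+2+0=3 → 36/52 = 0.6923
Highest is class 'horse' with F1 score = 0.836.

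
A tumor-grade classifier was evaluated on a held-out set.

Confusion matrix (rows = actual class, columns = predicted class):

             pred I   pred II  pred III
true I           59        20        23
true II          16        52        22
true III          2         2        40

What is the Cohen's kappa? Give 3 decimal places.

0.464

Observed agreement pₒ = trace/N = 151/236 = 0.6398
Expected agreement pₑ = Σ (rowᵢ·colᵢ)/N² = (102·77 + 90·74 + 44·85)/236² = 0.3277
κ = (pₒ − pₑ)/(1 − pₑ) = (0.6398 − 0.3277)/(1 − 0.3277) = 0.464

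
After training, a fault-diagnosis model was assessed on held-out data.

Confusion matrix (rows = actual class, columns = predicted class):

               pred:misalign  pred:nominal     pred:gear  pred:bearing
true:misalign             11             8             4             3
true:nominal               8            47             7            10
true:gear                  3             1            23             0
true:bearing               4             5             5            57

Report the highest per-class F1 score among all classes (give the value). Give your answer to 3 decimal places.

Per-class F1 score (2·TP/(2·TP+FP+FN)):
  misalign: TP=11, FP=8+3+4=15, FN=8+4+3=15 → 22/52 = 0.4231
  nominal: TP=47, FP=8+1+5=14, FN=8+7+10=25 → 94/133 = 0.7068
  gear: TP=23, FP=4+7+5=16, FN=3+1+0=4 → 46/66 = 0.6970
  bearing: TP=57, FP=3+10+0=13, FN=4+5+5=14 → 114/141 = 0.8085
Highest is class 'bearing' with F1 score = 0.809.

0.809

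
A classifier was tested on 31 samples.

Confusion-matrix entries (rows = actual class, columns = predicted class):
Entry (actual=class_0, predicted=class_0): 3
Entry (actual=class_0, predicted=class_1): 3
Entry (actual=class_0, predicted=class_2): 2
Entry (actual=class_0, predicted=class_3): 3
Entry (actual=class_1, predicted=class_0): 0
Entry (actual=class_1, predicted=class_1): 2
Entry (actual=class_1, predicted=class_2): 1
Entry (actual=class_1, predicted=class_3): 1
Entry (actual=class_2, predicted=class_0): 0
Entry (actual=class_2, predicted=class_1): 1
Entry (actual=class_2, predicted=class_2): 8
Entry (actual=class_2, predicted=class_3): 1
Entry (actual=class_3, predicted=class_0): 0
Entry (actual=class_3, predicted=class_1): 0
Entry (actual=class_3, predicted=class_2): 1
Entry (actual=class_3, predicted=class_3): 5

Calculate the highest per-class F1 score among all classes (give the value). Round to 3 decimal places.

Per-class F1 score (2·TP/(2·TP+FP+FN)):
  class_0: TP=3, FP=0+0+0=0, FN=3+2+3=8 → 6/14 = 0.4286
  class_1: TP=2, FP=3+1+0=4, FN=0+1+1=2 → 4/10 = 0.4000
  class_2: TP=8, FP=2+1+1=4, FN=0+1+1=2 → 16/22 = 0.7273
  class_3: TP=5, FP=3+1+1=5, FN=0+0+1=1 → 10/16 = 0.6250
Highest is class 'class_2' with F1 score = 0.727.

0.727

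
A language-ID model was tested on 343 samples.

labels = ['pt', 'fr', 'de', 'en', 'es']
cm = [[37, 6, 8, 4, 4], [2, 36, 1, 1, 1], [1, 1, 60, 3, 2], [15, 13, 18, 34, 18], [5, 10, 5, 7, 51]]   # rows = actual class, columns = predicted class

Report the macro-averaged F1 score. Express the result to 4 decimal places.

0.6349

Per-class F1 score (2·TP/(2·TP+FP+FN)):
  pt: TP=37, FP=2+1+15+5=23, FN=6+8+4+4=22 → 74/119 = 0.62185
  fr: TP=36, FP=6+1+13+10=30, FN=2+1+1+1=5 → 72/107 = 0.67290
  de: TP=60, FP=8+1+18+5=32, FN=1+1+3+2=7 → 120/159 = 0.75472
  en: TP=34, FP=4+1+3+7=15, FN=15+13+18+18=64 → 68/147 = 0.46259
  es: TP=51, FP=4+1+2+18=25, FN=5+10+5+7=27 → 102/154 = 0.66234
Macro-F1 score = mean = (0.62185 + 0.67290 + 0.75472 + 0.46259 + 0.66234) / 5 = 0.6349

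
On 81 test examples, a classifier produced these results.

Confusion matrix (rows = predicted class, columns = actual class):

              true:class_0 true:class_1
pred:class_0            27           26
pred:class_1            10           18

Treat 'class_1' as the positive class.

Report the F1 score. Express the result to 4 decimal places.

Precision = TP/(TP+FP) = 18/28 = 0.6429
Recall = TP/(TP+FN) = 18/44 = 0.4091
F1 = 2·TP/(2·TP+FP+FN) = 36/72 = 0.5000

0.5000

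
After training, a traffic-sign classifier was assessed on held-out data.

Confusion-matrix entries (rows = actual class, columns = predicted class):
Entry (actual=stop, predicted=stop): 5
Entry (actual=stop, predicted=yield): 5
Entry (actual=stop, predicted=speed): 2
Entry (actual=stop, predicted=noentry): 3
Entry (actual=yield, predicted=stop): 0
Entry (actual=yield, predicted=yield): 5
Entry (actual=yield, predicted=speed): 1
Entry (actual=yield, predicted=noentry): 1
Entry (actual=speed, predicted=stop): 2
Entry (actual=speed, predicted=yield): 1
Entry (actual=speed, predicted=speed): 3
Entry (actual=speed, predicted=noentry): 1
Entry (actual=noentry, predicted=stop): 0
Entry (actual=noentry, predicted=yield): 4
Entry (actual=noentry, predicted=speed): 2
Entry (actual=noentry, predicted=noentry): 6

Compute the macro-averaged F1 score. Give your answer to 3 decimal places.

Per-class F1 score (2·TP/(2·TP+FP+FN)):
  stop: TP=5, FP=0+2+0=2, FN=5+2+3=10 → 10/22 = 0.4545
  yield: TP=5, FP=5+1+4=10, FN=0+1+1=2 → 10/22 = 0.4545
  speed: TP=3, FP=2+1+2=5, FN=2+1+1=4 → 6/15 = 0.4000
  noentry: TP=6, FP=3+1+1=5, FN=0+4+2=6 → 12/23 = 0.5217
Macro-F1 score = mean = (0.4545 + 0.4545 + 0.4000 + 0.5217) / 4 = 0.458

0.458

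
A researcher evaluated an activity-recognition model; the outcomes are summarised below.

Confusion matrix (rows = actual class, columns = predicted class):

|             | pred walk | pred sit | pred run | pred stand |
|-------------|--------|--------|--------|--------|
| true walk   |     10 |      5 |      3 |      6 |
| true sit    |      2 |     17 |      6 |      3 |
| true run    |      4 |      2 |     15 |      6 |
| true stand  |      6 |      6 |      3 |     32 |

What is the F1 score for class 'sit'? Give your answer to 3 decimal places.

Take TP from the diagonal, FP from the rest of the 'sit' prediction marginal, FN from the rest of the 'sit' actual marginal.
F1 score = 2·TP/(2·TP+FP+FN).
sit: TP=17, FP=5+2+6=13, FN=2+6+3=11 → 34/58 = 0.5862

0.586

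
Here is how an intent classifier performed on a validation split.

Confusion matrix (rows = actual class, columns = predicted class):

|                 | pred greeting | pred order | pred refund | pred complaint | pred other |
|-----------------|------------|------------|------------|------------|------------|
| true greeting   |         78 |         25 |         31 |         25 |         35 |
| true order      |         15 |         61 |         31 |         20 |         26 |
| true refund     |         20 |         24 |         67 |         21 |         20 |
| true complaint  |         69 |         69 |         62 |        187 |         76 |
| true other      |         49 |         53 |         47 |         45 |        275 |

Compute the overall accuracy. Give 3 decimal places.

Accuracy = trace / total = (78+61+67+187+275=668) / 1431 = 668/1431 = 0.467

0.467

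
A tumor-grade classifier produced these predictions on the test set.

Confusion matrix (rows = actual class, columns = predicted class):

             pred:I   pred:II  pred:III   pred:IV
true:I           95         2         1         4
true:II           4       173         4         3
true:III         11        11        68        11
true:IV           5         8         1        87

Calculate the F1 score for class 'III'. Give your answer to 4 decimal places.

0.7771

One-vs-rest for 'III': TP = diagonal; FP = other classes predicted 'III'; FN = 'III' predicted as other.
F1 score = 2·TP/(2·TP+FP+FN).
III: TP=68, FP=1+4+1=6, FN=11+11+11=33 → 136/175 = 0.77714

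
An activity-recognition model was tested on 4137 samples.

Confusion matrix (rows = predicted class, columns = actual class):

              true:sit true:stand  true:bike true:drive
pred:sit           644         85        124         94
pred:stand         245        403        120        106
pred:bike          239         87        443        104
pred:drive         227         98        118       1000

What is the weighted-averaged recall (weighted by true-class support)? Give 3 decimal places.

Per-class recall (TP/(TP+FN)):
  sit: TP=644, FN=245+239+227=711 → 644/1355 = 0.4753
  stand: TP=403, FN=85+87+98=270 → 403/673 = 0.5988
  bike: TP=443, FN=124+120+118=362 → 443/805 = 0.5503
  drive: TP=1000, FN=94+106+104=304 → 1000/1304 = 0.7669
Weighted-recall = Σ (supportᵢ/N)·recallᵢ with N=4137: (1355/4137)·0.4753 + (673/4137)·0.5988 + (805/4137)·0.5503 + (1304/4137)·0.7669 = 0.602

0.602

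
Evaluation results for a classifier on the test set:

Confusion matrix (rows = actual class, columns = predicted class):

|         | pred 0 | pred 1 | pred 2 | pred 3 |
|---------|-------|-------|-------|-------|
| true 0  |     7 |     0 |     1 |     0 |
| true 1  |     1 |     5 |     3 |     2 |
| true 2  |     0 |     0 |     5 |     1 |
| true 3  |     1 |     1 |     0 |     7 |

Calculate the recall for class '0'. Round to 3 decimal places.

0.875

Take TP from the diagonal, FP from the rest of the '0' prediction marginal, FN from the rest of the '0' actual marginal.
recall = TP/(TP+FN).
0: TP=7, FN=0+1+0=1 → 7/8 = 0.8750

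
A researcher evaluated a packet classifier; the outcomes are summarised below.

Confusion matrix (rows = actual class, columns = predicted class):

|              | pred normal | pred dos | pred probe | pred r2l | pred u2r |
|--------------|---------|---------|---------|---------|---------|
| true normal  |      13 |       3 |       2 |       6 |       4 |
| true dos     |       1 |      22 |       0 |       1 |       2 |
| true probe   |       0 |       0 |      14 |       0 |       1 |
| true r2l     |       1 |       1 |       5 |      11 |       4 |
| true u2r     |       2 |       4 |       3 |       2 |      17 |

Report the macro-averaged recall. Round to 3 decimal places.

0.670

Per-class recall (TP/(TP+FN)):
  normal: TP=13, FN=3+2+6+4=15 → 13/28 = 0.4643
  dos: TP=22, FN=1+0+1+2=4 → 22/26 = 0.8462
  probe: TP=14, FN=0+0+0+1=1 → 14/15 = 0.9333
  r2l: TP=11, FN=1+1+5+4=11 → 11/22 = 0.5000
  u2r: TP=17, FN=2+4+3+2=11 → 17/28 = 0.6071
Macro-recall = mean = (0.4643 + 0.8462 + 0.9333 + 0.5000 + 0.6071) / 5 = 0.670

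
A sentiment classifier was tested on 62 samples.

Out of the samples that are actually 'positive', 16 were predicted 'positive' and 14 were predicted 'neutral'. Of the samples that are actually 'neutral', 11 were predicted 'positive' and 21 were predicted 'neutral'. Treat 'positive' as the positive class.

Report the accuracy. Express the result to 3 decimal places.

0.597

Accuracy = (TP+TN)/N = (16+21)/62 = 0.597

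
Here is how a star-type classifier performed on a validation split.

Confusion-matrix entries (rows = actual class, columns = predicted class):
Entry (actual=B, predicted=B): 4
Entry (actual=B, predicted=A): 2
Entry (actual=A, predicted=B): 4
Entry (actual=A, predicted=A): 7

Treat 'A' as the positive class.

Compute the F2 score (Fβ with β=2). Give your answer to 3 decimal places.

0.660

Fβ = (1+β²)·TP / ((1+β²)·TP + β²·FN + FP), with β²=4
= 5·7 / (5·7 + 4·4 + 2) = 0.660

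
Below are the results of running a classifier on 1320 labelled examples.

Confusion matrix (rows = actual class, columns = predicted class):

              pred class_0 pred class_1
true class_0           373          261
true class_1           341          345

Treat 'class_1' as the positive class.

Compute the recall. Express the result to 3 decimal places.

0.503

Recall = TP/(TP+FN) = 345/(345+341) = 345/686 = 0.503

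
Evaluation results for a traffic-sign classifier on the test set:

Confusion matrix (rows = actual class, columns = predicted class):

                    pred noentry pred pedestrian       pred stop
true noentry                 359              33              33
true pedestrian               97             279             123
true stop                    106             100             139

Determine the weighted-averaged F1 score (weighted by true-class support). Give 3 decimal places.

Per-class F1 score (2·TP/(2·TP+FP+FN)):
  noentry: TP=359, FP=97+106=203, FN=33+33=66 → 718/987 = 0.7275
  pedestrian: TP=279, FP=33+100=133, FN=97+123=220 → 558/911 = 0.6125
  stop: TP=139, FP=33+123=156, FN=106+100=206 → 278/640 = 0.4344
Weighted-F1 score = Σ (supportᵢ/N)·F1 scoreᵢ with N=1269: (425/1269)·0.7275 + (499/1269)·0.6125 + (345/1269)·0.4344 = 0.603

0.603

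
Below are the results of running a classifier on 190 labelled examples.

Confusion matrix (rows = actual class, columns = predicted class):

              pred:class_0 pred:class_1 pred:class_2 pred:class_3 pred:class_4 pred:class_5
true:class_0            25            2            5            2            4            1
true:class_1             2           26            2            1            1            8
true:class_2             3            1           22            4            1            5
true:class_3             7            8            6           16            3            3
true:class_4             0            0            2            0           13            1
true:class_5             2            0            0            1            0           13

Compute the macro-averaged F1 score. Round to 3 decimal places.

0.606

Per-class F1 score (2·TP/(2·TP+FP+FN)):
  class_0: TP=25, FP=2+3+7+0+2=14, FN=2+5+2+4+1=14 → 50/78 = 0.6410
  class_1: TP=26, FP=2+1+8+0+0=11, FN=2+2+1+1+8=14 → 52/77 = 0.6753
  class_2: TP=22, FP=5+2+6+2+0=15, FN=3+1+4+1+5=14 → 44/73 = 0.6027
  class_3: TP=16, FP=2+1+4+0+1=8, FN=7+8+6+3+3=27 → 32/67 = 0.4776
  class_4: TP=13, FP=4+1+1+3+0=9, FN=0+0+2+0+1=3 → 26/38 = 0.6842
  class_5: TP=13, FP=1+8+5+3+1=18, FN=2+0+0+1+0=3 → 26/47 = 0.5532
Macro-F1 score = mean = (0.6410 + 0.6753 + 0.6027 + 0.4776 + 0.6842 + 0.5532) / 6 = 0.606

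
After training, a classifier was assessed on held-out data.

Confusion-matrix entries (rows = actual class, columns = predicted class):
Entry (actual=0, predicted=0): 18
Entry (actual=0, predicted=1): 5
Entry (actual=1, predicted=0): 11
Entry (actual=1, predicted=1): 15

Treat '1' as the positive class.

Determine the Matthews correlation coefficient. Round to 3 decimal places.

0.365

MCC = (TP·TN − FP·FN) / √((TP+FP)(TP+FN)(TN+FP)(TN+FN))
Numerator = 15·18 − 5·11 = 215
Denominator = √(20·26·23·29) = √346840 = 588.9312
MCC = 215 / 588.9312 = 0.365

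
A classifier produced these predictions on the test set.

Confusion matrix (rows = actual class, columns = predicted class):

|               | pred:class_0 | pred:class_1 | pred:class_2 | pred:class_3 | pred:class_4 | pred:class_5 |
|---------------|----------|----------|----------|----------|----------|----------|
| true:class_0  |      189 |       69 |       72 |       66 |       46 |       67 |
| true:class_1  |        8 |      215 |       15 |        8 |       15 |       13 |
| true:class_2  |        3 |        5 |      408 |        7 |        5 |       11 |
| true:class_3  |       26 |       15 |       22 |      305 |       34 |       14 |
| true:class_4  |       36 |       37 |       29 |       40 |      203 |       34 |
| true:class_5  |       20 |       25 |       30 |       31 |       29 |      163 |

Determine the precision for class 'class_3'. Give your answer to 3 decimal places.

precision = TP/(TP+FP).
class_3: TP=305, FP=66+8+7+40+31=152 → 305/457 = 0.6674

0.667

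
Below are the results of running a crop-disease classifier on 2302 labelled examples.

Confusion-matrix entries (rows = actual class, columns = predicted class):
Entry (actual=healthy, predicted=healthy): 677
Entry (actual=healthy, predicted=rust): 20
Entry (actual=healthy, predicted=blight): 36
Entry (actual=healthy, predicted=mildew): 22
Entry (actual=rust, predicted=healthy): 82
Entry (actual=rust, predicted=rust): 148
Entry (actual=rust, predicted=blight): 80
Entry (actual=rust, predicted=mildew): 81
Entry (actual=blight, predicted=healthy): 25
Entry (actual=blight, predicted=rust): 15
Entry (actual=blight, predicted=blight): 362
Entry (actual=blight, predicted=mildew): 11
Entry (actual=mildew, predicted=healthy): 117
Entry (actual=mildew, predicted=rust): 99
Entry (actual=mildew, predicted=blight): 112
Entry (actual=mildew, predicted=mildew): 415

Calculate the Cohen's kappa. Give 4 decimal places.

0.5838

Observed agreement pₒ = trace/N = 1602/2302 = 0.69592
Expected agreement pₑ = Σ (rowᵢ·colᵢ)/N² = (755·901 + 391·282 + 413·590 + 743·529)/2302² = 0.26933
κ = (pₒ − pₑ)/(1 − pₑ) = (0.69592 − 0.26933)/(1 − 0.26933) = 0.5838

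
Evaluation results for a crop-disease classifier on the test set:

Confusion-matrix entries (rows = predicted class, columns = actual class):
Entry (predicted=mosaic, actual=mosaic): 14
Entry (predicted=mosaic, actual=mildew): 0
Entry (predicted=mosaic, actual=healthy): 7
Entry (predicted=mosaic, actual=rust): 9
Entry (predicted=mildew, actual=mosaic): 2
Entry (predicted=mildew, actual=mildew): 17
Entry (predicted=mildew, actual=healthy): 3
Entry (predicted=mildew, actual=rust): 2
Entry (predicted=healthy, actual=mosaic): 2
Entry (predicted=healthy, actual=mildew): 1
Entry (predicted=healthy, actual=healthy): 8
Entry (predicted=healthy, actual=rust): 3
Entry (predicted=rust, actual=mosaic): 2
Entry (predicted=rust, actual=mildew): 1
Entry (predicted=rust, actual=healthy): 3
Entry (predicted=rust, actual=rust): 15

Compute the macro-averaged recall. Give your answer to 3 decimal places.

Per-class recall (TP/(TP+FN)):
  mosaic: TP=14, FN=2+2+2=6 → 14/20 = 0.7000
  mildew: TP=17, FN=0+1+1=2 → 17/19 = 0.8947
  healthy: TP=8, FN=7+3+3=13 → 8/21 = 0.3810
  rust: TP=15, FN=9+2+3=14 → 15/29 = 0.5172
Macro-recall = mean = (0.7000 + 0.8947 + 0.3810 + 0.5172) / 4 = 0.623

0.623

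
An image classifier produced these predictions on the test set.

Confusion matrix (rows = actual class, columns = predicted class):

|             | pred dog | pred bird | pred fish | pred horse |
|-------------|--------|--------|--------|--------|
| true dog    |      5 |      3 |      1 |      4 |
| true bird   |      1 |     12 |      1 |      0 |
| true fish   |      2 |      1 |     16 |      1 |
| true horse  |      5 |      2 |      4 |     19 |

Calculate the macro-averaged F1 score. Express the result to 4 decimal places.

0.6501

Per-class F1 score (2·TP/(2·TP+FP+FN)):
  dog: TP=5, FP=1+2+5=8, FN=3+1+4=8 → 10/26 = 0.38462
  bird: TP=12, FP=3+1+2=6, FN=1+1+0=2 → 24/32 = 0.75000
  fish: TP=16, FP=1+1+4=6, FN=2+1+1=4 → 32/42 = 0.76190
  horse: TP=19, FP=4+0+1=5, FN=5+2+4=11 → 38/54 = 0.70370
Macro-F1 score = mean = (0.38462 + 0.75000 + 0.76190 + 0.70370) / 4 = 0.6501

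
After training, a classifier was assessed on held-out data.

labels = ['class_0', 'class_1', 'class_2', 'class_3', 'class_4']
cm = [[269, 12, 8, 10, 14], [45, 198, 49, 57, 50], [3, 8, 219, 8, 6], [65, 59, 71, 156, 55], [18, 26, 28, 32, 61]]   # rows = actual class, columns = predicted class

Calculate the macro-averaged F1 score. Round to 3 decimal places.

Per-class F1 score (2·TP/(2·TP+FP+FN)):
  class_0: TP=269, FP=45+3+65+18=131, FN=12+8+10+14=44 → 538/713 = 0.7546
  class_1: TP=198, FP=12+8+59+26=105, FN=45+49+57+50=201 → 396/702 = 0.5641
  class_2: TP=219, FP=8+49+71+28=156, FN=3+8+8+6=25 → 438/619 = 0.7076
  class_3: TP=156, FP=10+57+8+32=107, FN=65+59+71+55=250 → 312/669 = 0.4664
  class_4: TP=61, FP=14+50+6+55=125, FN=18+26+28+32=104 → 122/351 = 0.3476
Macro-F1 score = mean = (0.7546 + 0.5641 + 0.7076 + 0.4664 + 0.3476) / 5 = 0.568

0.568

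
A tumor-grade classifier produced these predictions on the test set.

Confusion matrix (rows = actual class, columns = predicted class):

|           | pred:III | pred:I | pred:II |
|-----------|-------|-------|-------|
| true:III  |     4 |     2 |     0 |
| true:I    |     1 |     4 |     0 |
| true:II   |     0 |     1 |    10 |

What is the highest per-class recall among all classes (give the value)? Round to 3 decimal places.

0.909

Per-class recall (TP/(TP+FN)):
  III: TP=4, FN=2+0=2 → 4/6 = 0.6667
  I: TP=4, FN=1+0=1 → 4/5 = 0.8000
  II: TP=10, FN=0+1=1 → 10/11 = 0.9091
Highest is class 'II' with recall = 0.909.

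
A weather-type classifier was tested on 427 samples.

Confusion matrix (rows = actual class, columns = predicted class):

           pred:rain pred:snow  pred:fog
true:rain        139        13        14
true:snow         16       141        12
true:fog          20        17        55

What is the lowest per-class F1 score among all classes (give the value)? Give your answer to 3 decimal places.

0.636

Per-class F1 score (2·TP/(2·TP+FP+FN)):
  rain: TP=139, FP=16+20=36, FN=13+14=27 → 278/341 = 0.8152
  snow: TP=141, FP=13+17=30, FN=16+12=28 → 282/340 = 0.8294
  fog: TP=55, FP=14+12=26, FN=20+17=37 → 110/173 = 0.6358
Lowest is class 'fog' with F1 score = 0.636.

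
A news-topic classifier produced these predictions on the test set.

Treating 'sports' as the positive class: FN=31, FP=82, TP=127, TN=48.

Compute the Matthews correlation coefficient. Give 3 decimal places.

0.193

MCC = (TP·TN − FP·FN) / √((TP+FP)(TP+FN)(TN+FP)(TN+FN))
Numerator = 127·48 − 82·31 = 3554
Denominator = √(209·158·130·79) = √339135940 = 18415.6439
MCC = 3554 / 18415.6439 = 0.193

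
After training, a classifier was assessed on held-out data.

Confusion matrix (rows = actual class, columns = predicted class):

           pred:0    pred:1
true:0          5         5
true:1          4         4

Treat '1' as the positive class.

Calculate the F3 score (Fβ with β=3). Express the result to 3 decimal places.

0.494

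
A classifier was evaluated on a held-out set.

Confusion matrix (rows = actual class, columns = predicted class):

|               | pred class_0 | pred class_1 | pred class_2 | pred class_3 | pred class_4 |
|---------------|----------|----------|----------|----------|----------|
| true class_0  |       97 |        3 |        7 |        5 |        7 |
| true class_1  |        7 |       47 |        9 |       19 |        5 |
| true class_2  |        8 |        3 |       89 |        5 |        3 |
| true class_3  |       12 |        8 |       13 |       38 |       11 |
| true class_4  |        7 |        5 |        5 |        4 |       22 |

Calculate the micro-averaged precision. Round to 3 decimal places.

Micro-averaging pools counts across classes: ΣTP=293, ΣFP=146, ΣFN=146.
Micro-precision = TP/(TP+FP) on pooled counts = 0.667 (equals overall accuracy in single-label multiclass).

0.667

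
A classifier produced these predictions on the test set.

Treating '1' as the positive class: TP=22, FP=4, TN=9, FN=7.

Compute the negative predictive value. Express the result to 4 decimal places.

0.5625

NPV = TN/(TN+FN) = 9/(9+7) = 0.5625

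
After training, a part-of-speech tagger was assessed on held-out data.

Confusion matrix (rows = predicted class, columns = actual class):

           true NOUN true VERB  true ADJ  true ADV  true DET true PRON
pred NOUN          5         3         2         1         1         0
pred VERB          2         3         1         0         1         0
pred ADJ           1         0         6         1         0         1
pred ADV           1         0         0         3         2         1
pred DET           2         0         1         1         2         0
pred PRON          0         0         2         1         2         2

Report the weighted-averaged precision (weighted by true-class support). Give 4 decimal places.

0.4576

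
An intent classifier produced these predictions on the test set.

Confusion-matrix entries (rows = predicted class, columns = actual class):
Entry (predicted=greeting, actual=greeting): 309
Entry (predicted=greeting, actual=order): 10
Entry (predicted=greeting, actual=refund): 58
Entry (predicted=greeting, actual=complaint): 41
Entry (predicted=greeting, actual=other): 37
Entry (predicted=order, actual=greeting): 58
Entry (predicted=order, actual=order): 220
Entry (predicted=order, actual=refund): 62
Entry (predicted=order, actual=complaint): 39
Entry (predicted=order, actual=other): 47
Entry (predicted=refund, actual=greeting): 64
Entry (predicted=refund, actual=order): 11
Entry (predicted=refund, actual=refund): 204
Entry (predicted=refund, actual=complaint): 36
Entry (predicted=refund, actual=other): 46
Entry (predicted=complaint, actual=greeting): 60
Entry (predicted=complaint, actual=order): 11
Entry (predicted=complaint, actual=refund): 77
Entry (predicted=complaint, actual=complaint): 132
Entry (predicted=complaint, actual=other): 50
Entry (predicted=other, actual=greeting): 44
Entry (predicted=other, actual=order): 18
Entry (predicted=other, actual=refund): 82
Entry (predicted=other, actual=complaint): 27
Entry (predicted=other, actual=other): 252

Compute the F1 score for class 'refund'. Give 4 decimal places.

0.4834

Take TP from the diagonal, FP from the rest of the 'refund' prediction marginal, FN from the rest of the 'refund' actual marginal.
F1 score = 2·TP/(2·TP+FP+FN).
refund: TP=204, FP=64+11+36+46=157, FN=58+62+77+82=279 → 408/844 = 0.48341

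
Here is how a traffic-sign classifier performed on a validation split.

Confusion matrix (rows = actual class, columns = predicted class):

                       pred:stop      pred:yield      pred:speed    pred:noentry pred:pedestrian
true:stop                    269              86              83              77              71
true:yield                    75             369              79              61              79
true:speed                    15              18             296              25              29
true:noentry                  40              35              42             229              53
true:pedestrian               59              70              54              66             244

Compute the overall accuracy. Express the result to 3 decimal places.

0.557

Accuracy = trace / total = (269+369+296+229+244=1407) / 2524 = 1407/2524 = 0.557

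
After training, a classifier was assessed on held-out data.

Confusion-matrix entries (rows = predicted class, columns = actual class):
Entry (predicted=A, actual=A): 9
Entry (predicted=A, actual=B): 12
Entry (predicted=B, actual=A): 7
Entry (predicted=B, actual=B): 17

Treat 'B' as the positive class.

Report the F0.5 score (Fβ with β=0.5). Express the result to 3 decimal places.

Fβ = (1+β²)·TP / ((1+β²)·TP + β²·FN + FP), with β²=1/4
= 1.25·17 / (1.25·17 + 0.25·12 + 7) = 0.680

0.680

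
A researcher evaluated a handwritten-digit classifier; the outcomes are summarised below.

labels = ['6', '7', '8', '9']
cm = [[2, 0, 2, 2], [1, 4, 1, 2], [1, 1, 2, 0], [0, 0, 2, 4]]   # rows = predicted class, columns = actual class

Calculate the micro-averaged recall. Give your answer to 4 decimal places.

Micro-averaging pools counts across classes: ΣTP=12, ΣFP=12, ΣFN=12.
Micro-recall = TP/(TP+FN) on pooled counts = 0.5000 (equals overall accuracy in single-label multiclass).

0.5000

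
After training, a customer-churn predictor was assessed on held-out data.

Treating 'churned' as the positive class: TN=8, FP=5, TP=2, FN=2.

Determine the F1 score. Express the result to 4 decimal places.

0.3636

Precision = TP/(TP+FP) = 2/7 = 0.2857
Recall = TP/(TP+FN) = 2/4 = 0.5000
F1 = 2·TP/(2·TP+FP+FN) = 4/11 = 0.3636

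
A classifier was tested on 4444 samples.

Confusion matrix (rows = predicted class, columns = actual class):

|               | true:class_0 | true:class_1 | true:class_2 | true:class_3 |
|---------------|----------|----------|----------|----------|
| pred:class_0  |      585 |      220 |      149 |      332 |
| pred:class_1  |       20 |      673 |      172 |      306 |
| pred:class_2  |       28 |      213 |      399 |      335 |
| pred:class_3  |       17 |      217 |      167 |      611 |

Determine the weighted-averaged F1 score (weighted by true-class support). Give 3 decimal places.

Per-class F1 score (2·TP/(2·TP+FP+FN)):
  class_0: TP=585, FP=220+149+332=701, FN=20+28+17=65 → 1170/1936 = 0.6043
  class_1: TP=673, FP=20+172+306=498, FN=220+213+217=650 → 1346/2494 = 0.5397
  class_2: TP=399, FP=28+213+335=576, FN=149+172+167=488 → 798/1862 = 0.4286
  class_3: TP=611, FP=17+217+167=401, FN=332+306+335=973 → 1222/2596 = 0.4707
Weighted-F1 score = Σ (supportᵢ/N)·F1 scoreᵢ with N=4444: (650/4444)·0.6043 + (1323/4444)·0.5397 + (887/4444)·0.4286 + (1584/4444)·0.4707 = 0.502

0.502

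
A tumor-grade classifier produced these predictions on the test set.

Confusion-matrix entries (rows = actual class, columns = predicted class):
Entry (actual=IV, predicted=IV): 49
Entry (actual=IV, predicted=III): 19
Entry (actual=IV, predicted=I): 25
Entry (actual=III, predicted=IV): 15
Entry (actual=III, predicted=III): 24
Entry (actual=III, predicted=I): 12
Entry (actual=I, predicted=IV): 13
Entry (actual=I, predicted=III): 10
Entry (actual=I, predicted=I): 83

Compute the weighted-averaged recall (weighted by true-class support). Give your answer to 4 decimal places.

0.6240

Per-class recall (TP/(TP+FN)):
  IV: TP=49, FN=19+25=44 → 49/93 = 0.52688
  III: TP=24, FN=15+12=27 → 24/51 = 0.47059
  I: TP=83, FN=13+10=23 → 83/106 = 0.78302
Weighted-recall = Σ (supportᵢ/N)·recallᵢ with N=250: (93/250)·0.52688 + (51/250)·0.47059 + (106/250)·0.78302 = 0.6240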